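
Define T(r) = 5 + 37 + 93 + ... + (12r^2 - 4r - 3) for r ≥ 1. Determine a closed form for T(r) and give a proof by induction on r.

T(r) = r(2r - 1)(2r + 3)

We claim T(r) = r(2r - 1)(2r + 3) for all r ≥ 1.
Base case (r = 1): T(1) = 5, and the closed form gives 5. They agree.
Inductive step: suppose the statement holds for some m ≥ 1, so T(m) = m(4m^2 + 4m - 3).
Then T(m+1) = T(m) + (12m^2 + 20m + 5) = (m(4m^2 + 4m - 3)) + (12m^2 + 20m + 5).
Simplifying, T(m+1) = (m + 1)(2m + 1)(2m + 5) = (m+1)(2(m+1) - 1)(2(m+1) + 3),
which is the closed form with r = m+1.
By the principle of mathematical induction, the result holds for all r ≥ 1.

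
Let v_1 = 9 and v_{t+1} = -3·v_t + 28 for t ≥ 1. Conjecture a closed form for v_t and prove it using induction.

v_t = 2(-3)^(t - 1) + 7

Computing the first terms: v_1 = 9, v_2 = 1, v_3 = 25. This suggests v_t = 2(-3)^(t - 1) + 7.
For the base case t = 1: the formula gives 9 = 9 = v_1.
Inductive step: suppose the statement holds for some p ≥ 1, so v_p = 2(-3)^(p - 1) + 7.
Then v_{p+1} = -3·v_p + 28 = -3·(2(-3)^(p - 1) + 7) + 28 = 2(-3)^p + 7 = 2(-3)^((p+1) - 1) + 7,
which is the claimed formula at t = p+1.
By the principle of mathematical induction, the result holds for all t ≥ 1.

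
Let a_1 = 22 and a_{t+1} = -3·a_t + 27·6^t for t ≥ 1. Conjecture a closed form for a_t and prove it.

a_t = 4(-3)^(t - 1) + 3·6^t

Computing the first terms: a_1 = 22, a_2 = 96, a_3 = 684. This suggests a_t = 4(-3)^(t - 1) + 3·6^t.
When t = 1: the formula gives 22 = 22 = a_1.
Inductive step: assume the claim holds for t = p, so a_p = 4(-3)^(p - 1) + 3·6^p.
Then a_{p+1} = -3·a_p + 27·6^p = -3·(4(-3)^(p - 1) + 3·6^p) + 27·6^p = 4(-3)^p + 3·6^(p + 1) = 4(-3)^((p+1) - 1) + 3·6^(p+1),
which is the claimed formula at t = p+1.
This completes the induction.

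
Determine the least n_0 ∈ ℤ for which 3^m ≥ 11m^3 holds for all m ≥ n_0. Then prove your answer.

n_0 = 8

At m = 7: 2187 < 3773, so the inequality fails and n_0 ≥ 8. We prove 3^m ≥ 11m^3 for all m ≥ 8.
Base case (m = 8): 3^m = 6561 and 11m^3 = 5632, so 6561 ≥ 5632.
Inductive step: suppose the statement holds for some j ≥ 8, so 3^j ≥ 11j^3.
Then 3^(j + 1) = 3·(3^j) ≥ 3·(11j^3).
Also, for j ≥ 8 we have 3·(11j^3) ≥ 11(j+1)^3, since 3 ≥ (1 + 1/j)^3 for all j ≥ 8.
Combining, 3^(j + 1) ≥ 11(j+1)^3.
By induction, the statement is established for all m ≥ 8.
Hence the smallest such n_0 is 8.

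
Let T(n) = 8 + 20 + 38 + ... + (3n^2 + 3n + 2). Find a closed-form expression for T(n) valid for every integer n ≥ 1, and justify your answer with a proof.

T(n) = n(n^2 + 3n + 4)

We claim T(n) = n(n^2 + 3n + 4) for all n ≥ 1.
Base step (n = 1): T(1) = 8, and the closed form gives 8. They agree.
Inductive step: assume the claim holds for n = m, so T(m) = m(m^2 + 3m + 4).
Then T(m+1) = T(m) + (3m^2 + 9m + 8) = (m(m^2 + 3m + 4)) + (3m^2 + 9m + 8).
Simplifying, T(m+1) = (m + 1)(m^2 + 5m + 8) = (m+1)((m+1)^2 + 3(m+1) + 4),
which is the closed form with n = m+1.
By induction, the statement is established for all n ≥ 1.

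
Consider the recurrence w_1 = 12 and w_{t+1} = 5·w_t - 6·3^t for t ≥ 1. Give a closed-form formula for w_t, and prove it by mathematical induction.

Computing the first terms: w_1 = 12, w_2 = 42, w_3 = 156. This suggests w_t = 3^(t + 1) + 3·5^(t - 1).
For the base case t = 1: the formula gives 12 = 12 = w_1.
Inductive step: assume the claim holds for t = p, so w_p = 3^(p + 1) + 3·5^(p - 1).
Then w_{p+1} = 5·w_p - 6·3^p = 5·(3^(p + 1) + 3·5^(p - 1)) - 6·3^p = 3^(p + 2) + 3·5^p = 3^((p+1) + 1) + 3·5^((p+1) - 1),
which is the claimed formula at t = p+1.
By induction, the statement is established for all t ≥ 1.

w_t = 3^(t + 1) + 3·5^(t - 1)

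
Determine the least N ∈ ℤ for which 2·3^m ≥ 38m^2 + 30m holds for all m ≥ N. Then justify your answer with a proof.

At m = 6: 1458 < 1548, so the inequality fails and N ≥ 7. We prove 2·3^m ≥ 38m^2 + 30m for all m ≥ 7.
Base case (m = 7): 2·3^m = 4374 and 38m^2 + 30m = 2072, so 4374 ≥ 2072.
For the inductive step, assume it holds for an arbitrary p ≥ 7, so 2·3^p ≥ 38p^2 + 30p.
Then 2·3^(p + 1) = 3·(2·3^p) ≥ 3·(38p^2 + 30p).
Also, for p ≥ 7 we have 3·(38p^2 + 30p) ≥ 38(p+1)^2 + 30(p+1), since 3·(38p^2 + 30p) − (38(p+1)^2 + 30(p+1)) = 76p^2 - 16p - 68, which is nonnegative for all p ≥ 7.
Combining, 2·3^(p + 1) ≥ 38(p+1)^2 + 30(p+1).
By the principle of mathematical induction, the result holds for all m ≥ 7.
Hence the smallest such N is 7.

N = 7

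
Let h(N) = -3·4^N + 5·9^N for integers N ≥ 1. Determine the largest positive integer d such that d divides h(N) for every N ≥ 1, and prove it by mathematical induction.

Computing the first values: h(1) = 33 and h(2) = 357; gcd(33, 357) = 3, so d ≤ 3.
We prove 3 | -3·4^N + 5·9^N for all N ≥ 1 by induction on N.
Base step (N = 1): h(1) = 33 = 3·(11), so 3 | h(1).
For the inductive step, assume it holds for an arbitrary j ≥ 1, i.e. 3 | h(j). Then
h(j+1) − 9·h(j) = (-3·4^(j+1) + 5·9^(j+1)) − 9·(-3·4^j + 5·9^j) = (-3)·4^j·(4 − 9) = (15)·4^j. Since 3 | h(j) by the inductive hypothesis, 3 | 9·h(j); and 3 | 15 since 15 = 3·5. Therefore 3 | h(j+1).
By the principle of mathematical induction, the result holds for all N ≥ 1.
Therefore the largest such d is 3.

d = 3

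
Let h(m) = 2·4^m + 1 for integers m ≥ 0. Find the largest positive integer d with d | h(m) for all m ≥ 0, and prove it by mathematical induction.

Computing the first values: h(0) = 3 and h(1) = 9; gcd(3, 9) = 3, so d ≤ 3.
We prove 3 | 2·4^m + 1 for all m ≥ 0 by induction on m.
For the base case m = 0: h(0) = 3 = 3·(1), so 3 | h(0).
For the inductive step, assume it holds for an arbitrary j ≥ 0, i.e. 3 | h(j). Then
h(j+1) = 2·4^(j+1) + 1 = 4·(2·4^j + 1) - 3 = 4·h(j) - 3. The first term is divisible by 3 by the inductive hypothesis, and -3 is divisible by 3. Hence 3 | h(j+1).
By induction, the statement is established for all m ≥ 0.
Therefore the largest such d is 3.

d = 3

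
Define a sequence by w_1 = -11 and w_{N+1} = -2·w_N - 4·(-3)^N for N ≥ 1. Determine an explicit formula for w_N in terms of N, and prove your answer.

w_N = (-2)^(N - 1) + 4(-3)^N

Computing the first terms: w_1 = -11, w_2 = 34, w_3 = -104. This suggests w_N = (-2)^(N - 1) + 4(-3)^N.
When N = 1: the formula gives -11 = -11 = w_1.
For the inductive step, assume it holds for an arbitrary k ≥ 1, so w_k = (-2)^(k - 1) + 4(-3)^k.
Then w_{k+1} = -2·w_k - 4·(-3)^k = -2·((-2)^(k - 1) + 4(-3)^k) - 4·(-3)^k = (-2)^k + 4(-3)^(k + 1) = (-2)^((k+1) - 1) + 4(-3)^(k+1),
which is the claimed formula at N = k+1.
By the principle of mathematical induction, the result holds for all N ≥ 1.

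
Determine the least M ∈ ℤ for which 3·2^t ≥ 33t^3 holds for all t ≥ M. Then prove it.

At t = 15: 98304 < 111375, so the inequality fails and M ≥ 16. We prove 3·2^t ≥ 33t^3 for all t ≥ 16.
When t = 16: 3·2^t = 196608 and 33t^3 = 135168, so 196608 ≥ 135168.
Inductive step: suppose the statement holds for some i ≥ 16, so 3·2^i ≥ 33i^3.
Then 3·2^(i + 1) = 2·(3·2^i) ≥ 2·(33i^3).
Also, for i ≥ 16 we have 2·(33i^3) ≥ 33(i+1)^3, since 2 ≥ (1 + 1/i)^3 for all i ≥ 16.
Combining, 3·2^(i + 1) ≥ 33(i+1)^3.
This completes the induction.
Hence the smallest such M is 16.

M = 16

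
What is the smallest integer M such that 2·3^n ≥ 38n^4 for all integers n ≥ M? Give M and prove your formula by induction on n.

At n = 11: 354294 < 556358, so the inequality fails and M ≥ 12. We prove 2·3^n ≥ 38n^4 for all n ≥ 12.
When n = 12: 2·3^n = 1062882 and 38n^4 = 787968, so 1062882 ≥ 787968.
Inductive step: suppose the statement holds for some p ≥ 12, so 2·3^p ≥ 38p^4.
Then 2·3^(p + 1) = 3·(2·3^p) ≥ 3·(38p^4).
Also, for p ≥ 12 we have 3·(38p^4) ≥ 38(p+1)^4, since 3 ≥ (1 + 1/p)^4 for all p ≥ 12.
Combining, 2·3^(p + 1) ≥ 38(p+1)^4.
Hence, by induction on n, the claim holds for every n ≥ 12.
Hence the smallest such M is 12.

M = 12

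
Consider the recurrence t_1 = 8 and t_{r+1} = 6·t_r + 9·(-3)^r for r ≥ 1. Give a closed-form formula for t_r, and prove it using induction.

Computing the first terms: t_1 = 8, t_2 = 21, t_3 = 207. This suggests t_r = -(-3)^r + 5·6^(r - 1).
Base case (r = 1): the formula gives 8 = 8 = t_1.
For the inductive step, assume it holds for an arbitrary p ≥ 1, so t_p = -(-3)^p + 5·6^(p - 1).
Then t_{p+1} = 6·t_p + 9·(-3)^p = 6·(-(-3)^p + 5·6^(p - 1)) + 9·(-3)^p = -(-3)^(p + 1) + 5·6^p = -(-3)^(p+1) + 5·6^((p+1) - 1),
which is the claimed formula at r = p+1.
Hence, by induction on r, the claim holds for every r ≥ 1.

t_r = -(-3)^r + 5·6^(r - 1)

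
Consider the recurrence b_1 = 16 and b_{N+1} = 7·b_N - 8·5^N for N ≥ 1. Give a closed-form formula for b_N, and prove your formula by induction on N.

Computing the first terms: b_1 = 16, b_2 = 72, b_3 = 304. This suggests b_N = 4·5^N - 4·7^(N - 1).
Base case (N = 1): the formula gives 16 = 16 = b_1.
For the inductive step, assume it holds for an arbitrary i ≥ 1, so b_i = 4·5^i - 4·7^(i - 1).
Then b_{i+1} = 7·b_i - 8·5^i = 7·(4·5^i - 4·7^(i - 1)) - 8·5^i = 4·5^(i + 1) - 4·7^i = 4·5^(i+1) - 4·7^((i+1) - 1),
which is the claimed formula at N = i+1.
By induction, the statement is established for all N ≥ 1.

b_N = 4·5^N - 4·7^(N - 1)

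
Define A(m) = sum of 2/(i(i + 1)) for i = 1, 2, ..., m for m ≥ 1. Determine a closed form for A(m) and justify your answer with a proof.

We claim A(m) = 2m/(m + 1) for all m ≥ 1.
Base step (m = 1): A(1) = 1, and the closed form gives 1. They agree.
Inductive step: suppose the statement holds for some i ≥ 1, so A(i) = 2i/(i + 1).
Then A(i+1) = A(i) + (2/((i + 1)(i + 2))) = (2i/(i + 1)) + (2/((i + 1)(i + 2))).
Simplifying, A(i+1) = 2(i + 1)/(i + 2) = 2(i+1)/((i+1) + 1),
which is the closed form with m = i+1.
By the principle of mathematical induction, the result holds for all m ≥ 1.

A(m) = 2m/(m + 1)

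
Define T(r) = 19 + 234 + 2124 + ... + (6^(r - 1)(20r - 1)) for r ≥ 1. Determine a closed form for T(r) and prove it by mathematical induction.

T(r) = 6^r(4r - 1) + 1

We claim T(r) = 6^r(4r - 1) + 1 for all r ≥ 1.
For the base case r = 1: T(1) = 19, and the closed form gives 19. They agree.
For the inductive step, assume it holds for an arbitrary k ≥ 1, so T(k) = 6^k(4k - 1) + 1.
Then T(k+1) = T(k) + (6^k(20k + 19)) = (6^k(4k - 1) + 1) + (6^k(20k + 19)).
Simplifying, T(k+1) = 24·6^k·k + 18·6^k + 1 = 6^(k+1)(4(k+1) - 1) + 1,
which is the closed form with r = k+1.
By induction, the statement is established for all r ≥ 1.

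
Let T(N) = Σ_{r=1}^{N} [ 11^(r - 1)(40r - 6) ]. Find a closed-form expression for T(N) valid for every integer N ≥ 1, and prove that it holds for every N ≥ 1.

T(N) = 11^N(4N - 1) + 1

We claim T(N) = 11^N(4N - 1) + 1 for all N ≥ 1.
When N = 1: T(1) = 34, and the closed form gives 34. They agree.
Suppose the result is true for N = r, so T(r) = 11^r(4r - 1) + 1.
Then T(r+1) = T(r) + (11^r(40r + 34)) = (11^r(4r - 1) + 1) + (11^r(40r + 34)).
Simplifying, T(r+1) = 44·11^r·r + 33·11^r + 1 = 11^(r+1)(4(r+1) - 1) + 1,
which is the closed form with N = r+1.
By induction, the statement is established for all N ≥ 1.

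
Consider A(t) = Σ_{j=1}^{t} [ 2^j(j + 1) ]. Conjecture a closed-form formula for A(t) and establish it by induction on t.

A(t) = 2^(t + 1)t

We claim A(t) = 2^(t + 1)t for all t ≥ 1.
When t = 1: A(1) = 4, and the closed form gives 4. They agree.
Inductive step: assume the claim holds for t = j, so A(j) = 2^(j + 1)j.
Then A(j+1) = A(j) + (2^(j + 1)(j + 2)) = (2^(j + 1)j) + (2^(j + 1)(j + 2)).
Simplifying, A(j+1) = 2^(j + 2)(j + 1) = 2^((j+1) + 1)(j+1),
which is the closed form with t = j+1.
By induction, the statement is established for all t ≥ 1.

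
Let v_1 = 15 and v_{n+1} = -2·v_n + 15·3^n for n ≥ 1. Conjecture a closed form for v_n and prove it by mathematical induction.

v_n = -3(-2)^n + 3^(n + 1)

Computing the first terms: v_1 = 15, v_2 = 15, v_3 = 105. This suggests v_n = -3(-2)^n + 3^(n + 1).
For the base case n = 1: the formula gives 15 = 15 = v_1.
Suppose the result is true for n = k, so v_k = -3(-2)^k + 3^(k + 1).
Then v_{k+1} = -2·v_k + 15·3^k = -2·(-3(-2)^k + 3^(k + 1)) + 15·3^k = -3(-2)^(k + 1) + 3^(k + 2) = -3(-2)^(k+1) + 3^((k+1) + 1),
which is the claimed formula at n = k+1.
Hence, by induction on n, the claim holds for every n ≥ 1.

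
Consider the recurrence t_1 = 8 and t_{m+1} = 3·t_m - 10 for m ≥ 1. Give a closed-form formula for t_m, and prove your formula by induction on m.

Computing the first terms: t_1 = 8, t_2 = 14, t_3 = 32. This suggests t_m = 3^m + 5.
Base case (m = 1): the formula gives 8 = 8 = t_1.
Inductive step: assume the claim holds for m = j, so t_j = 3^j + 5.
Then t_{j+1} = 3·t_j - 10 = 3·(3^j + 5) - 10 = 3^(j + 1) + 5,
which is the claimed formula at m = j+1.
By induction, the statement is established for all m ≥ 1.

t_m = 3^m + 5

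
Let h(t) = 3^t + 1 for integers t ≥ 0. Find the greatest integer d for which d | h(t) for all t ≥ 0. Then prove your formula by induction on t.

Computing the first values: h(0) = 2 and h(1) = 4; gcd(2, 4) = 2, so d ≤ 2.
We prove 2 | 3^t + 1 for all t ≥ 0 by induction on t.
When t = 0: h(0) = 2 = 2·(1), so 2 | h(0).
Inductive step: assume the claim holds for t = r, i.e. 2 | h(r). Then
h(r+1) = 3^(r+1) + 1 = 3·(3^r + 1) - 2 = 3·h(r) - 2. The first term is divisible by 2 by the inductive hypothesis, and -2 is divisible by 2. Hence 2 | h(r+1).
Hence, by induction on t, the claim holds for every t ≥ 0.
Therefore the largest such d is 2.

d = 2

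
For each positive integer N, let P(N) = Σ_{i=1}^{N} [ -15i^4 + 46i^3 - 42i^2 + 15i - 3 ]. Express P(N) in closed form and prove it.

We claim P(N) = -N(3N^4 - 4N^3 - 4N^2 + 2N + 2) for all N ≥ 1.
Base step (N = 1): P(1) = 1, and the closed form gives 1. They agree.
Suppose the result is true for N = i, so P(i) = i(-3i^4 + 4i^3 + 4i^2 - 2i - 2).
Then P(i+1) = P(i) + (-15i^4 - 14i^3 + 6i^2 + 9i + 1) = (i(-3i^4 + 4i^3 + 4i^2 - 2i - 2)) + (-15i^4 - 14i^3 + 6i^2 + 9i + 1).
Simplifying, P(i+1) = -(i + 1)(3i^4 + 8i^3 + 2i^2 - 6i - 1) = -(i+1)(3(i+1)^4 - 4(i+1)^3 - 4(i+1)^2 + 2(i+1) + 2),
which is the closed form with N = i+1.
By the principle of mathematical induction, the result holds for all N ≥ 1.

P(N) = -N(3N^4 - 4N^3 - 4N^2 + 2N + 2)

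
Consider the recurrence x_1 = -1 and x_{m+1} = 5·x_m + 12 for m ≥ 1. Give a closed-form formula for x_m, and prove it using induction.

x_m = 2·5^(m - 1) - 3

Computing the first terms: x_1 = -1, x_2 = 7, x_3 = 47. This suggests x_m = 2·5^(m - 1) - 3.
Base case (m = 1): the formula gives -1 = -1 = x_1.
Inductive step: suppose the statement holds for some i ≥ 1, so x_i = 2·5^(i - 1) - 3.
Then x_{i+1} = 5·x_i + 12 = 5·(2·5^(i - 1) - 3) + 12 = 2·5^i - 3 = 2·5^((i+1) - 1) - 3,
which is the claimed formula at m = i+1.
Hence, by induction on m, the claim holds for every m ≥ 1.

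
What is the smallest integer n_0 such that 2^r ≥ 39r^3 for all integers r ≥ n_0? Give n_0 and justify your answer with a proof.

n_0 = 18

At r = 17: 131072 < 191607, so the inequality fails and n_0 ≥ 18. We prove 2^r ≥ 39r^3 for all r ≥ 18.
Base case (r = 18): 2^r = 262144 and 39r^3 = 227448, so 262144 ≥ 227448.
For the inductive step, assume it holds for an arbitrary j ≥ 18, so 2^j ≥ 39j^3.
Then 2^(j + 1) = 2·(2^j) ≥ 2·(39j^3).
Also, for j ≥ 18 we have 2·(39j^3) ≥ 39(j+1)^3, since 2 ≥ (1 + 1/j)^3 for all j ≥ 18.
Combining, 2^(j + 1) ≥ 39(j+1)^3.
By induction, the statement is established for all r ≥ 18.
Hence the smallest such n_0 is 18.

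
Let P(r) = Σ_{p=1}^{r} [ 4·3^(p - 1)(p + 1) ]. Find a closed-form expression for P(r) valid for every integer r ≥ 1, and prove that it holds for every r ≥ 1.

We claim P(r) = 3^r(2r + 1) - 1 for all r ≥ 1.
When r = 1: P(1) = 8, and the closed form gives 8. They agree.
For the inductive step, assume it holds for an arbitrary p ≥ 1, so P(p) = 3^p(2p + 1) - 1.
Then P(p+1) = P(p) + (4·3^p(p + 2)) = (3^p(2p + 1) - 1) + (4·3^p(p + 2)).
Simplifying, P(p+1) = 6·3^p·p + 9·3^p - 1 = 3^(p+1)(2(p+1) + 1) - 1,
which is the closed form with r = p+1.
Hence, by induction on r, the claim holds for every r ≥ 1.

P(r) = 3^r(2r + 1) - 1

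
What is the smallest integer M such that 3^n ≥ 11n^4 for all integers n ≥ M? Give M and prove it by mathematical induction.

At n = 10: 59049 < 110000, so the inequality fails and M ≥ 11. We prove 3^n ≥ 11n^4 for all n ≥ 11.
When n = 11: 3^n = 177147 and 11n^4 = 161051, so 177147 ≥ 161051.
For the inductive step, assume it holds for an arbitrary r ≥ 11, so 3^r ≥ 11r^4.
Then 3^(r + 1) = 3·(3^r) ≥ 3·(11r^4).
Also, for r ≥ 11 we have 3·(11r^4) ≥ 11(r+1)^4, since 3 ≥ (1 + 1/r)^4 for all r ≥ 11.
Combining, 3^(r + 1) ≥ 11(r+1)^4.
By induction, the statement is established for all n ≥ 11.
Hence the smallest such M is 11.

M = 11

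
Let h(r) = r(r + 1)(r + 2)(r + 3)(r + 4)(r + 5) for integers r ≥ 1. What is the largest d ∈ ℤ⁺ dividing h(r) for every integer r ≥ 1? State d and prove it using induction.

Computing the first values: h(1) = 720 and h(2) = 5040; gcd(720, 5040) = 720, so d ≤ 720.
We prove 720 | r(r + 1)(r + 2)(r + 3)(r + 4)(r + 5) for all r ≥ 1 by induction on r.
Base step (r = 1): h(1) = 720 = 720·(1), so 720 | h(1).
Inductive step: assume the claim holds for r = j, i.e. 720 | h(j). Then
h(j+1) − h(j) = (j+1)·(j+2)·(j+3)·(j+4)·(j+5)·(j+6) − j·(j+1)·(j+2)·(j+3)·(j+4)·(j+5) = (j+1)·(j+2)·(j+3)·(j+4)·(j+5)·[(j+6) − j] = 6·(j+1)·(j+2)·(j+3)·(j+4)·(j+5). The product of 5 consecutive integers is divisible by (5)! = 120, so h(j+1) − h(j) is divisible by 6·120 = 720. By the inductive hypothesis 720 | h(j), hence 720 | h(j+1).
By induction, the statement is established for all r ≥ 1.
Therefore the largest such d is 720.

d = 720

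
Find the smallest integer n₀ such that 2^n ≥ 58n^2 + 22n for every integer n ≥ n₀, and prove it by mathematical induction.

At n = 13: 8192 < 10088, so the inequality fails and n₀ ≥ 14. We prove 2^n ≥ 58n^2 + 22n for all n ≥ 14.
Base step (n = 14): 2^n = 16384 and 58n^2 + 22n = 11676, so 16384 ≥ 11676.
Suppose the result is true for n = r, so 2^r ≥ 58r^2 + 22r.
Then 2^(r + 1) = 2·(2^r) ≥ 2·(58r^2 + 22r).
Also, for r ≥ 14 we have 2·(58r^2 + 22r) ≥ 58(r+1)^2 + 22(r+1), since 2·(58r^2 + 22r) − (58(r+1)^2 + 22(r+1)) = 58r^2 - 94r - 80, which is nonnegative for all r ≥ 14.
Combining, 2^(r + 1) ≥ 58(r+1)^2 + 22(r+1).
By the principle of mathematical induction, the result holds for all n ≥ 14.
Hence the smallest such n₀ is 14.

n₀ = 14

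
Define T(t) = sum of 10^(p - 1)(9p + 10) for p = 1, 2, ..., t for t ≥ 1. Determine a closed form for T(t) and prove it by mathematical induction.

T(t) = 10^t(t + 1) - 1

We claim T(t) = 10^t(t + 1) - 1 for all t ≥ 1.
When t = 1: T(1) = 19, and the closed form gives 19. They agree.
Inductive step: assume the claim holds for t = p, so T(p) = 10^p(p + 1) - 1.
Then T(p+1) = T(p) + (10^p(9p + 19)) = (10^p(p + 1) - 1) + (10^p(9p + 19)).
Simplifying, T(p+1) = 10·10^p·p + 20·10^p - 1 = 10^(p+1)((p+1) + 1) - 1,
which is the closed form with t = p+1.
This completes the induction.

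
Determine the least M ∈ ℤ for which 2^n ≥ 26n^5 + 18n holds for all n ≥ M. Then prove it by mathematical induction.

M = 29

At n = 28: 268435456 < 447470072, so the inequality fails and M ≥ 29. We prove 2^n ≥ 26n^5 + 18n for all n ≥ 29.
For the base case n = 29: 2^n = 536870912 and 26n^5 + 18n = 533290396, so 536870912 ≥ 533290396.
For the inductive step, assume it holds for an arbitrary p ≥ 29, so 2^p ≥ 26p^5 + 18p.
Then 2^(p + 1) = 2·(2^p) ≥ 2·(26p^5 + 18p).
Also, for p ≥ 29 we have 2·(26p^5 + 18p) ≥ 26(p+1)^5 + 18(p+1), since 2·(26p^5 + 18p) − (26(p+1)^5 + 18(p+1)) = 26p^5 - 130p^4 - 260p^3 - 260p^2 - 112p - 44, which is nonnegative for all p ≥ 29.
Combining, 2^(p + 1) ≥ 26(p+1)^5 + 18(p+1).
By induction, the statement is established for all n ≥ 29.
Hence the smallest such M is 29.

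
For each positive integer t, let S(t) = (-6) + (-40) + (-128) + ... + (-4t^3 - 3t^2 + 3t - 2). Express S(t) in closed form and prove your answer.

We claim S(t) = -t(t^3 + 3t^2 + t + 1) for all t ≥ 1.
When t = 1: S(1) = -6, and the closed form gives -6. They agree.
Inductive step: suppose the statement holds for some j ≥ 1, so S(j) = j(-j^3 - 3j^2 - j - 1).
Then S(j+1) = S(j) + (-4j^3 - 15j^2 - 15j - 6) = (j(-j^3 - 3j^2 - j - 1)) + (-4j^3 - 15j^2 - 15j - 6).
Simplifying, S(j+1) = -(j + 1)(j^3 + 6j^2 + 10j + 6) = -(j+1)((j+1)^3 + 3(j+1)^2 + (j+1) + 1),
which is the closed form with t = j+1.
Hence, by induction on t, the claim holds for every t ≥ 1.

S(t) = -t(t^3 + 3t^2 + t + 1)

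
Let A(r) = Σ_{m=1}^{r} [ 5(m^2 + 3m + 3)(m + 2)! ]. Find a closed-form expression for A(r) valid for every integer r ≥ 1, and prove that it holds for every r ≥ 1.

We claim A(r) = (5r + 5)(r + 3)! - 30 for all r ≥ 1.
Base step (r = 1): A(1) = 210, and the closed form gives 210. They agree.
Inductive step: assume the claim holds for r = m, so A(m) = (5m + 5)(m + 3)! - 30.
Then A(m+1) = A(m) + (5(m^2 + 5m + 7)(m + 3)!) = ((5m + 5)(m + 3)! - 30) + (5(m^2 + 5m + 7)(m + 3)!).
Simplifying, A(m+1) = (5(m+1) + 5)((m+1) + 3)! - 30,
which is the closed form with r = m+1.
By the principle of mathematical induction, the result holds for all r ≥ 1.

A(r) = (5r + 5)(r + 3)! - 30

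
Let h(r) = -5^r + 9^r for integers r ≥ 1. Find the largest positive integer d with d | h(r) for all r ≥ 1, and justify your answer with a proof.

Computing the first values: h(1) = 4 and h(2) = 56; gcd(4, 56) = 4, so d ≤ 4.
We prove 4 | -5^r + 9^r for all r ≥ 1 by induction on r.
When r = 1: h(1) = 4 = 4·(1), so 4 | h(1).
For the inductive step, assume it holds for an arbitrary i ≥ 1, i.e. 4 | h(i). Then
9^{i+1} − 5^{i+1} = 9·9^i − 5·5^i = 9·(9^i − 5^i) + (4)·5^i. The first term is divisible by 4 by the inductive hypothesis, and the second term (4)·5^i is divisible by 4 since 4 | 4. Hence 4 | h(i+1).
This completes the induction.
Therefore the largest such d is 4.

d = 4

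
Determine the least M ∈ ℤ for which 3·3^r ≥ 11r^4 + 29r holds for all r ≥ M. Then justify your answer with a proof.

At r = 9: 59049 < 72432, so the inequality fails and M ≥ 10. We prove 3·3^r ≥ 11r^4 + 29r for all r ≥ 10.
Base case (r = 10): 3·3^r = 177147 and 11r^4 + 29r = 110290, so 177147 ≥ 110290.
Suppose the result is true for r = p, so 3·3^p ≥ 11p^4 + 29p.
Then 3·3^(p + 1) = 3·(3·3^p) ≥ 3·(11p^4 + 29p).
Also, for p ≥ 10 we have 3·(11p^4 + 29p) ≥ 11(p+1)^4 + 29(p+1), since 3·(11p^4 + 29p) − (11(p+1)^4 + 29(p+1)) = 22p^4 - 44p^3 - 66p^2 + 14p - 40, which is nonnegative for all p ≥ 10.
Combining, 3·3^(p + 1) ≥ 11(p+1)^4 + 29(p+1).
By the principle of mathematical induction, the result holds for all r ≥ 10.
Hence the smallest such M is 10.

M = 10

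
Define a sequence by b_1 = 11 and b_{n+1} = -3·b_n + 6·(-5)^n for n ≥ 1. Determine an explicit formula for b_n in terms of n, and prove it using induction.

b_n = -4(-3)^(n - 1) - 3(-5)^n

Computing the first terms: b_1 = 11, b_2 = -63, b_3 = 339. This suggests b_n = -4(-3)^(n - 1) - 3(-5)^n.
When n = 1: the formula gives 11 = 11 = b_1.
Inductive step: assume the claim holds for n = m, so b_m = -4(-3)^(m - 1) - 3(-5)^m.
Then b_{m+1} = -3·b_m + 6·(-5)^m = -3·(-4(-3)^(m - 1) - 3(-5)^m) + 6·(-5)^m = -4(-3)^m - 3(-5)^(m + 1) = -4(-3)^((m+1) - 1) - 3(-5)^(m+1),
which is the claimed formula at n = m+1.
Hence, by induction on n, the claim holds for every n ≥ 1.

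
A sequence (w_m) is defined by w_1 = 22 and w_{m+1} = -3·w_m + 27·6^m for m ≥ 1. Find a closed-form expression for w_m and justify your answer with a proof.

Computing the first terms: w_1 = 22, w_2 = 96, w_3 = 684. This suggests w_m = 4(-3)^(m - 1) + 3·6^m.
Base step (m = 1): the formula gives 22 = 22 = w_1.
Suppose the result is true for m = r, so w_r = 4(-3)^(r - 1) + 3·6^r.
Then w_{r+1} = -3·w_r + 27·6^r = -3·(4(-3)^(r - 1) + 3·6^r) + 27·6^r = 4(-3)^r + 3·6^(r + 1) = 4(-3)^((r+1) - 1) + 3·6^(r+1),
which is the claimed formula at m = r+1.
This completes the induction.

w_m = 4(-3)^(m - 1) + 3·6^m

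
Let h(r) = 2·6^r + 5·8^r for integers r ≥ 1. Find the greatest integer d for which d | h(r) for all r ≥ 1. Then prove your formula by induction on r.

Computing the first values: h(1) = 52 and h(2) = 392; gcd(52, 392) = 4, so d ≤ 4.
We prove 4 | 2·6^r + 5·8^r for all r ≥ 1 by induction on r.
When r = 1: h(1) = 52 = 4·(13), so 4 | h(1).
Inductive step: assume the claim holds for r = j, i.e. 4 | h(j). Then
h(j+1) − 8·h(j) = (2·6^(j+1) + 5·8^(j+1)) − 8·(2·6^j + 5·8^j) = (2)·6^j·(6 − 8) = (-4)·6^j. Since 4 | h(j) by the inductive hypothesis, 4 | 8·h(j); and 4 | -4 since -4 = 4·-1. Therefore 4 | h(j+1).
Hence, by induction on r, the claim holds for every r ≥ 1.
Therefore the largest such d is 4.

d = 4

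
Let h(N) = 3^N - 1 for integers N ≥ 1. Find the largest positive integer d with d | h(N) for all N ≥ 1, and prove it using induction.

Computing the first values: h(1) = 2 and h(2) = 8; gcd(2, 8) = 2, so d ≤ 2.
We prove 2 | 3^N - 1 for all N ≥ 1 by induction on N.
Base case (N = 1): h(1) = 2 = 2·(1), so 2 | h(1).
For the inductive step, assume it holds for an arbitrary r ≥ 1, i.e. 2 | h(r). Then
3^{r+1} − 1^{r+1} = 3·3^r − 1·1^r = 3·(3^r − 1^r) + (2)·1^r. The first term is divisible by 2 by the inductive hypothesis, and the second term (2)·1^r is divisible by 2 since 2 | 2. Hence 2 | h(r+1).
By induction, the statement is established for all N ≥ 1.
Therefore the largest such d is 2.

d = 2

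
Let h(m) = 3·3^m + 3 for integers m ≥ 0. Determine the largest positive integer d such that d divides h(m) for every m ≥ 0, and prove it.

Computing the first values: h(0) = 6 and h(1) = 12; gcd(6, 12) = 6, so d ≤ 6.
We prove 6 | 3·3^m + 3 for all m ≥ 0 by induction on m.
Base step (m = 0): h(0) = 6 = 6·(1), so 6 | h(0).
Suppose the result is true for m = j, i.e. 6 | h(j). Then
h(j+1) = 3·3^(j+1) + 3 = 3·(3·3^j + 3) - 6 = 3·h(j) - 6. The first term is divisible by 6 by the inductive hypothesis, and -6 is divisible by 6. Hence 6 | h(j+1).
By the principle of mathematical induction, the result holds for all m ≥ 0.
Therefore the largest such d is 6.

d = 6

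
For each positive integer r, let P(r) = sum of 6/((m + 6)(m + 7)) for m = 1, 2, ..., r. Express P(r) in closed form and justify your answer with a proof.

P(r) = 6r/(7(r + 7))

We claim P(r) = 6r/(7(r + 7)) for all r ≥ 1.
Base case (r = 1): P(1) = 3/28, and the closed form gives 3/28. They agree.
Inductive step: suppose the statement holds for some m ≥ 1, so P(m) = 6m/(7(m + 7)).
Then P(m+1) = P(m) + (6/((m + 7)(m + 8))) = (6m/(7(m + 7))) + (6/((m + 7)(m + 8))).
Simplifying, P(m+1) = 6(m + 1)/(7(m + 8)) = 6(m+1)/(7((m+1) + 7)),
which is the closed form with r = m+1.
By the principle of mathematical induction, the result holds for all r ≥ 1.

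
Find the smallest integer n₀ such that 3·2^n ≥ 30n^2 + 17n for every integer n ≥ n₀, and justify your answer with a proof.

n₀ = 11

At n = 10: 3072 < 3170, so the inequality fails and n₀ ≥ 11. We prove 3·2^n ≥ 30n^2 + 17n for all n ≥ 11.
Base step (n = 11): 3·2^n = 6144 and 30n^2 + 17n = 3817, so 6144 ≥ 3817.
Inductive step: assume the claim holds for n = j, so 3·2^j ≥ 30j^2 + 17j.
Then 3·2^(j + 1) = 2·(3·2^j) ≥ 2·(30j^2 + 17j).
Also, for j ≥ 11 we have 2·(30j^2 + 17j) ≥ 30(j+1)^2 + 17(j+1), since 2·(30j^2 + 17j) − (30(j+1)^2 + 17(j+1)) = 30j^2 - 43j - 47, which is nonnegative for all j ≥ 11.
Combining, 3·2^(j + 1) ≥ 30(j+1)^2 + 17(j+1).
This completes the induction.
Hence the smallest such n₀ is 11.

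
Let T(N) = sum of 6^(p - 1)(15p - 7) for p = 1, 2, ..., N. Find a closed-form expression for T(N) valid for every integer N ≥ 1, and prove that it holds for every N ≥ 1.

We claim T(N) = 6^N(3N - 2) + 2 for all N ≥ 1.
When N = 1: T(1) = 8, and the closed form gives 8. They agree.
For the inductive step, assume it holds for an arbitrary p ≥ 1, so T(p) = 6^p(3p - 2) + 2.
Then T(p+1) = T(p) + (6^p(15p + 8)) = (6^p(3p - 2) + 2) + (6^p(15p + 8)).
Simplifying, T(p+1) = 18·6^p·p + 6·6^p + 2 = 6^(p+1)(3(p+1) - 2) + 2,
which is the closed form with N = p+1.
This completes the induction.

T(N) = 6^N(3N - 2) + 2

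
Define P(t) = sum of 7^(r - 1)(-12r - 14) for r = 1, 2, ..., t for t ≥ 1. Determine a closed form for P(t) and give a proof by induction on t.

P(t) = -2·7^t(t + 1) + 2

We claim P(t) = -2·7^t(t + 1) + 2 for all t ≥ 1.
For the base case t = 1: P(1) = -26, and the closed form gives -26. They agree.
Inductive step: assume the claim holds for t = r, so P(r) = -2·7^r(r + 1) + 2.
Then P(r+1) = P(r) + (7^r(-12r - 26)) = (-2·7^r(r + 1) + 2) + (7^r(-12r - 26)).
Simplifying, P(r+1) = -14·7^r·r - 28·7^r + 2 = -2·7^(r+1)((r+1) + 1) + 2,
which is the closed form with t = r+1.
Hence, by induction on t, the claim holds for every t ≥ 1.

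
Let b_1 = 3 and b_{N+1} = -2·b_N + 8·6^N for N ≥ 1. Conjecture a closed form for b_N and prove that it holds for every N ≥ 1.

Computing the first terms: b_1 = 3, b_2 = 42, b_3 = 204. This suggests b_N = -3(-2)^(N - 1) + 6^N.
For the base case N = 1: the formula gives 3 = 3 = b_1.
Suppose the result is true for N = r, so b_r = -3(-2)^(r - 1) + 6^r.
Then b_{r+1} = -2·b_r + 8·6^r = -2·(-3(-2)^(r - 1) + 6^r) + 8·6^r = -3(-2)^r + 6^(r + 1) = -3(-2)^((r+1) - 1) + 6^(r+1),
which is the claimed formula at N = r+1.
This completes the induction.

b_N = -3(-2)^(N - 1) + 6^N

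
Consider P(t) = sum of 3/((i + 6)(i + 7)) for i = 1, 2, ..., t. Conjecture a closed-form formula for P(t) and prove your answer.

P(t) = 3t/(7(t + 7))

We claim P(t) = 3t/(7(t + 7)) for all t ≥ 1.
For the base case t = 1: P(1) = 3/56, and the closed form gives 3/56. They agree.
Suppose the result is true for t = i, so P(i) = 3i/(7(i + 7)).
Then P(i+1) = P(i) + (3/((i + 7)(i + 8))) = (3i/(7(i + 7))) + (3/((i + 7)(i + 8))).
Simplifying, P(i+1) = 3(i + 1)/(7(i + 8)) = 3(i+1)/(7((i+1) + 7)),
which is the closed form with t = i+1.
Hence, by induction on t, the claim holds for every t ≥ 1.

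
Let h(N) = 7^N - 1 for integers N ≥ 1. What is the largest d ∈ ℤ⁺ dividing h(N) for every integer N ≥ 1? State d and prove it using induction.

Computing the first values: h(1) = 6 and h(2) = 48; gcd(6, 48) = 6, so d ≤ 6.
We prove 6 | 7^N - 1 for all N ≥ 1 by induction on N.
When N = 1: h(1) = 6 = 6·(1), so 6 | h(1).
Suppose the result is true for N = j, i.e. 6 | h(j). Then
7^{j+1} − 1^{j+1} = 7·7^j − 1·1^j = 7·(7^j − 1^j) + (6)·1^j. The first term is divisible by 6 by the inductive hypothesis, and the second term (6)·1^j is divisible by 6 since 6 | 6. Hence 6 | h(j+1).
Hence, by induction on N, the claim holds for every N ≥ 1.
Therefore the largest such d is 6.

d = 6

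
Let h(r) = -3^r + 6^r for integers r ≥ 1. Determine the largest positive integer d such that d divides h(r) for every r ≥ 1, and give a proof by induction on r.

d = 3

Computing the first values: h(1) = 3 and h(2) = 27; gcd(3, 27) = 3, so d ≤ 3.
We prove 3 | -3^r + 6^r for all r ≥ 1 by induction on r.
Base step (r = 1): h(1) = 3 = 3·(1), so 3 | h(1).
Inductive step: suppose the statement holds for some j ≥ 1, i.e. 3 | h(j). Then
6^{j+1} − 3^{j+1} = 6·6^j − 3·3^j = 6·(6^j − 3^j) + (3)·3^j. The first term is divisible by 3 by the inductive hypothesis, and the second term (3)·3^j is divisible by 3 since 3 | 3. Hence 3 | h(j+1).
Hence, by induction on r, the claim holds for every r ≥ 1.
Therefore the largest such d is 3.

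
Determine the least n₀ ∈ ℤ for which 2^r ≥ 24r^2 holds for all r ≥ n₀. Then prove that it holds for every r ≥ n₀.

At r = 11: 2048 < 2904, so the inequality fails and n₀ ≥ 12. We prove 2^r ≥ 24r^2 for all r ≥ 12.
Base case (r = 12): 2^r = 4096 and 24r^2 = 3456, so 4096 ≥ 3456.
For the inductive step, assume it holds for an arbitrary m ≥ 12, so 2^m ≥ 24m^2.
Then 2^(m + 1) = 2·(2^m) ≥ 2·(24m^2).
Also, for m ≥ 12 we have 2·(24m^2) ≥ 24(m+1)^2, since 2 ≥ (1 + 1/m)^2 for all m ≥ 12.
Combining, 2^(m + 1) ≥ 24(m+1)^2.
This completes the induction.
Hence the smallest such n₀ is 12.

n₀ = 12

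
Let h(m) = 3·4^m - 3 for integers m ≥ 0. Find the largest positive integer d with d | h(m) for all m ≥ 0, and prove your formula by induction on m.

d = 9

Computing the first values: h(0) = 0 and h(1) = 9; gcd(0, 9) = 9, so d ≤ 9.
We prove 9 | 3·4^m - 3 for all m ≥ 0 by induction on m.
Base step (m = 0): h(0) = 0 = 9·(0), so 9 | h(0).
Inductive step: suppose the statement holds for some r ≥ 0, i.e. 9 | h(r). Then
h(r+1) = 3·4^(r+1) - 3 = 4·(3·4^r - 3) + 9 = 4·h(r) + 9. The first term is divisible by 9 by the inductive hypothesis, and 9 is divisible by 9. Hence 9 | h(r+1).
Hence, by induction on m, the claim holds for every m ≥ 0.
Therefore the largest such d is 9.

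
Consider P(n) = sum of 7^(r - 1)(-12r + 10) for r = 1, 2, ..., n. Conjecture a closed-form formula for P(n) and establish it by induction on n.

P(n) = 2·7^n(-n + 1) - 2

We claim P(n) = 2·7^n(-n + 1) - 2 for all n ≥ 1.
When n = 1: P(1) = -2, and the closed form gives -2. They agree.
Inductive step: assume the claim holds for n = r, so P(r) = 2·7^r(-r + 1) - 2.
Then P(r+1) = P(r) + (7^r(-12r - 2)) = (2·7^r(-r + 1) - 2) + (7^r(-12r - 2)).
Simplifying, P(r+1) = -14·7^r·r - 2 = 2·7^(r+1)(-(r+1) + 1) - 2,
which is the closed form with n = r+1.
Hence, by induction on n, the claim holds for every n ≥ 1.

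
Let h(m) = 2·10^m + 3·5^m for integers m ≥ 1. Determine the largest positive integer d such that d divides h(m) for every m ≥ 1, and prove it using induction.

d = 5

Computing the first values: h(1) = 35 and h(2) = 275; gcd(35, 275) = 5, so d ≤ 5.
We prove 5 | 2·10^m + 3·5^m for all m ≥ 1 by induction on m.
Base step (m = 1): h(1) = 35 = 5·(7), so 5 | h(1).
Inductive step: assume the claim holds for m = p, i.e. 5 | h(p). Then
h(p+1) − 10·h(p) = (2·10^(p+1) + 3·5^(p+1)) − 10·(2·10^p + 3·5^p) = (3)·5^p·(5 − 10) = (-15)·5^p. Since 5 | h(p) by the inductive hypothesis, 5 | 10·h(p); and 5 | -15 since -15 = 5·-3. Therefore 5 | h(p+1).
This completes the induction.
Therefore the largest such d is 5.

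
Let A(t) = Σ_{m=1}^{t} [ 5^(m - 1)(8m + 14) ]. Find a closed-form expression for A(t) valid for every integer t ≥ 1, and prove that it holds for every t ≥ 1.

We claim A(t) = 5^t(2t + 3) - 3 for all t ≥ 1.
Base step (t = 1): A(1) = 22, and the closed form gives 22. They agree.
Suppose the result is true for t = m, so A(m) = 5^m(2m + 3) - 3.
Then A(m+1) = A(m) + (5^m(8m + 22)) = (5^m(2m + 3) - 3) + (5^m(8m + 22)).
Simplifying, A(m+1) = 10·5^m·m + 25·5^m - 3 = 5^(m+1)(2(m+1) + 3) - 3,
which is the closed form with t = m+1.
This completes the induction.

A(t) = 5^t(2t + 3) - 3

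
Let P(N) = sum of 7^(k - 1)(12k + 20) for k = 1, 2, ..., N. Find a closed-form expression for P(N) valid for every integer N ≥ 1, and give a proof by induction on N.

We claim P(N) = 7^N(2N + 3) - 3 for all N ≥ 1.
Base case (N = 1): P(1) = 32, and the closed form gives 32. They agree.
For the inductive step, assume it holds for an arbitrary k ≥ 1, so P(k) = 7^k(2k + 3) - 3.
Then P(k+1) = P(k) + (7^k(12k + 32)) = (7^k(2k + 3) - 3) + (7^k(12k + 32)).
Simplifying, P(k+1) = 14·7^k·k + 35·7^k - 3 = 7^(k+1)(2(k+1) + 3) - 3,
which is the closed form with N = k+1.
By the principle of mathematical induction, the result holds for all N ≥ 1.

P(N) = 7^N(2N + 3) - 3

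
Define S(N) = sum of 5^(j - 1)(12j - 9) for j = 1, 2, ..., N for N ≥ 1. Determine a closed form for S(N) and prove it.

We claim S(N) = 3·5^N(N - 1) + 3 for all N ≥ 1.
Base case (N = 1): S(1) = 3, and the closed form gives 3. They agree.
For the inductive step, assume it holds for an arbitrary j ≥ 1, so S(j) = 3·5^j(j - 1) + 3.
Then S(j+1) = S(j) + (5^j(12j + 3)) = (3·5^j(j - 1) + 3) + (5^j(12j + 3)).
Simplifying, S(j+1) = 15·5^j·j + 3 = 3·5^(j+1)((j+1) - 1) + 3,
which is the closed form with N = j+1.
By induction, the statement is established for all N ≥ 1.

S(N) = 3·5^N(N - 1) + 3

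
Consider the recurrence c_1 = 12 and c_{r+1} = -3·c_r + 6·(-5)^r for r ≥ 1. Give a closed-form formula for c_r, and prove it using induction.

Computing the first terms: c_1 = 12, c_2 = -66, c_3 = 348. This suggests c_r = (-3)^r - 3(-5)^r.
When r = 1: the formula gives 12 = 12 = c_1.
Inductive step: assume the claim holds for r = p, so c_p = (-3)^p - 3(-5)^p.
Then c_{p+1} = -3·c_p + 6·(-5)^p = -3·((-3)^p - 3(-5)^p) + 6·(-5)^p = (-3)^(p + 1) - 3(-5)^(p + 1),
which is the claimed formula at r = p+1.
This completes the induction.

c_r = (-3)^r - 3(-5)^r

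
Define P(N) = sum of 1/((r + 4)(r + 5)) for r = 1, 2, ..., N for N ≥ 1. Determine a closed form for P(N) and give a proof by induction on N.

We claim P(N) = N/(5(N + 5)) for all N ≥ 1.
For the base case N = 1: P(1) = 1/30, and the closed form gives 1/30. They agree.
Inductive step: assume the claim holds for N = r, so P(r) = r/(5(r + 5)).
Then P(r+1) = P(r) + (1/((r + 5)(r + 6))) = (r/(5(r + 5))) + (1/((r + 5)(r + 6))).
Simplifying, P(r+1) = (r + 1)/(5(r + 6)) = (r+1)/(5((r+1) + 5)),
which is the closed form with N = r+1.
This completes the induction.

P(N) = N/(5(N + 5))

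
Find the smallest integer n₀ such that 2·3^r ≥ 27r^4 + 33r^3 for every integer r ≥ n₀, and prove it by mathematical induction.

At r = 11: 354294 < 439230, so the inequality fails and n₀ ≥ 12. We prove 2·3^r ≥ 27r^4 + 33r^3 for all r ≥ 12.
Base case (r = 12): 2·3^r = 1062882 and 27r^4 + 33r^3 = 616896, so 1062882 ≥ 616896.
Suppose the result is true for r = m, so 2·3^m ≥ 27m^4 + 33m^3.
Then 2·3^(m + 1) = 3·(2·3^m) ≥ 3·(27m^4 + 33m^3).
Also, for m ≥ 12 we have 3·(27m^4 + 33m^3) ≥ 27(m+1)^4 + 33(m+1)^3, since 3·(27m^4 + 33m^3) − (27(m+1)^4 + 33(m+1)^3) = 54m^4 - 42m^3 - 261m^2 - 207m - 60, which is nonnegative for all m ≥ 12.
Combining, 2·3^(m + 1) ≥ 27(m+1)^4 + 33(m+1)^3.
Hence, by induction on r, the claim holds for every r ≥ 12.
Hence the smallest such n₀ is 12.

n₀ = 12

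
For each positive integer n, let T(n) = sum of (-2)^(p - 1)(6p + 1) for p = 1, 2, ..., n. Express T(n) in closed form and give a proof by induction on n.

We claim T(n) = -(-2)^n(2n + 1) + 1 for all n ≥ 1.
For the base case n = 1: T(1) = 7, and the closed form gives 7. They agree.
Suppose the result is true for n = p, so T(p) = -(-2)^p(2p + 1) + 1.
Then T(p+1) = T(p) + ((-2)^p(6p + 7)) = (-(-2)^p(2p + 1) + 1) + ((-2)^p(6p + 7)).
Simplifying, T(p+1) = 4(-2)^p·p + 6(-2)^p + 1 = -(-2)^(p+1)(2(p+1) + 1) + 1,
which is the closed form with n = p+1.
By the principle of mathematical induction, the result holds for all n ≥ 1.

T(n) = -(-2)^n(2n + 1) + 1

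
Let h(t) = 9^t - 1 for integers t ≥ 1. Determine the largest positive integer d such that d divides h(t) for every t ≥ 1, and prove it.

d = 8

Computing the first values: h(1) = 8 and h(2) = 80; gcd(8, 80) = 8, so d ≤ 8.
We prove 8 | 9^t - 1 for all t ≥ 1 by induction on t.
For the base case t = 1: h(1) = 8 = 8·(1), so 8 | h(1).
Suppose the result is true for t = m, i.e. 8 | h(m). Then
9^{m+1} − 1^{m+1} = 9·9^m − 1·1^m = 9·(9^m − 1^m) + (8)·1^m. The first term is divisible by 8 by the inductive hypothesis, and the second term (8)·1^m is divisible by 8 since 8 | 8. Hence 8 | h(m+1).
By induction, the statement is established for all t ≥ 1.
Therefore the largest such d is 8.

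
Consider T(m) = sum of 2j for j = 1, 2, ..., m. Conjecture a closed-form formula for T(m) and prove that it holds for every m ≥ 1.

T(m) = m(m + 1)

We claim T(m) = m(m + 1) for all m ≥ 1.
When m = 1: T(1) = 2, and the closed form gives 2. They agree.
For the inductive step, assume it holds for an arbitrary j ≥ 1, so T(j) = j(j + 1).
Then T(j+1) = T(j) + (2j + 2) = (j(j + 1)) + (2j + 2).
Simplifying, T(j+1) = (j + 1)(j + 2) = (j+1)((j+1) + 1),
which is the closed form with m = j+1.
By induction, the statement is established for all m ≥ 1.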